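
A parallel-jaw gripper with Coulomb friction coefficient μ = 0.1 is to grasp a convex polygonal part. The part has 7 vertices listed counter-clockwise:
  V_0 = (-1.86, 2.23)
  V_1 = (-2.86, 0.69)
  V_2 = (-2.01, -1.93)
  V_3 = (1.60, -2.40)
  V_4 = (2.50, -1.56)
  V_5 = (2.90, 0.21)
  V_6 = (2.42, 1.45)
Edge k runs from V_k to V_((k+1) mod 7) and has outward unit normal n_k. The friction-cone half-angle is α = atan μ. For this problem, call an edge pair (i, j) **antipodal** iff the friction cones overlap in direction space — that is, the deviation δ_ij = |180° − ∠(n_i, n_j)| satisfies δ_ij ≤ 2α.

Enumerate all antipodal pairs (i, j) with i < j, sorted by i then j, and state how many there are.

α = atan 0.1 = 5.71°;  2α = 11.42°
n_0 = (-0.8387, +0.5446)
n_1 = (-0.9512, -0.3086)
n_2 = (-0.1291, -0.9916)
n_3 = (+0.6823, -0.7311)
n_4 = (+0.9754, -0.2204)
n_5 = (+0.9326, +0.3610)
n_6 = (+0.1793, +0.9838)
  (0,1): δ = 129.03°  ·
  (0,2): δ = 64.42°  ·
  (0,3): δ = 13.98°  ·
  (0,4): δ = 20.26°  ·
  (0,5): δ = 54.16°  ·
  (0,6): δ = 112.67°  ·
  (1,2): δ = 115.39°  ·
  (1,3): δ = 64.95°  ·
  (1,4): δ = 30.71°  ·
  (1,5): δ = 3.19°  ✓
  (1,6): δ = 61.70°  ·
  (2,3): δ = 129.56°  ·
  (2,4): δ = 95.32°  ·
  (2,5): δ = 61.42°  ·
  (2,6): δ = 2.91°  ✓
  (3,4): δ = 145.76°  ·
  (3,5): δ = 111.86°  ·
  (3,6): δ = 53.35°  ·
  (4,5): δ = 146.10°  ·
  (4,6): δ = 87.59°  ·
  (5,6): δ = 121.49°  ·
antipodal pairs: 2

count = 2; pairs: (1,5), (2,6)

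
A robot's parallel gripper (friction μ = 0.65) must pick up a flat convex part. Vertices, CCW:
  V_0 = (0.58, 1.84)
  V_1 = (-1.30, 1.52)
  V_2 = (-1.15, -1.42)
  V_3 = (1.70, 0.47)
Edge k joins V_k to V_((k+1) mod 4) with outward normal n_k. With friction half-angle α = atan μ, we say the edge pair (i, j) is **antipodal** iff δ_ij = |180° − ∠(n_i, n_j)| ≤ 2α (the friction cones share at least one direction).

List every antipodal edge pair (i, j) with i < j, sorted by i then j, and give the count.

α = atan 0.65 = 33.02°;  2α = 66.05°
n_0 = (-0.1678, +0.9858)
n_1 = (-0.9987, -0.0510)
n_2 = (+0.5527, -0.8334)
n_3 = (+0.7742, +0.6329)
  (0,1): δ = 96.74°  ·
  (0,2): δ = 23.89°  ✓
  (0,3): δ = 119.61°  ·
  (1,2): δ = 59.37°  ✓
  (1,3): δ = 36.35°  ✓
  (2,3): δ = 84.28°  ·
antipodal pairs: 3

count = 3; pairs: (0,2), (1,2), (1,3)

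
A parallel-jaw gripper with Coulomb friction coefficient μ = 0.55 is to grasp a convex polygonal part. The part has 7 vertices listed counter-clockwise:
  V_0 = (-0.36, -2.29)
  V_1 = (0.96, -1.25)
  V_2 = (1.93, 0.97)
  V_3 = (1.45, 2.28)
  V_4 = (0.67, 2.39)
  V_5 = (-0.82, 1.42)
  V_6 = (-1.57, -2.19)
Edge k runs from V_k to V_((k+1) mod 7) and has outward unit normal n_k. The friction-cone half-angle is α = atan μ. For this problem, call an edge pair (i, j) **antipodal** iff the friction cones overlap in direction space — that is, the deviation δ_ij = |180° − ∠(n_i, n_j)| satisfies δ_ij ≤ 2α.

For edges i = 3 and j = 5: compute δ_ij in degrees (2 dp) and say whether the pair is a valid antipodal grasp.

δ = 93.71°, invalid

α = atan 0.55 = 28.81°;  2α = 57.62°
edge 3: e_3 = (-0.78, +0.11);  n_3 = (+0.1396, +0.9902)
edge 5: e_5 = (-0.75, -3.61);  n_5 = (-0.9791, +0.2034)
∠(n_3, n_5) = 86.29°
δ = |180° − 86.29°| = 93.71°
93.71° > 2α = 57.62°  →  invalid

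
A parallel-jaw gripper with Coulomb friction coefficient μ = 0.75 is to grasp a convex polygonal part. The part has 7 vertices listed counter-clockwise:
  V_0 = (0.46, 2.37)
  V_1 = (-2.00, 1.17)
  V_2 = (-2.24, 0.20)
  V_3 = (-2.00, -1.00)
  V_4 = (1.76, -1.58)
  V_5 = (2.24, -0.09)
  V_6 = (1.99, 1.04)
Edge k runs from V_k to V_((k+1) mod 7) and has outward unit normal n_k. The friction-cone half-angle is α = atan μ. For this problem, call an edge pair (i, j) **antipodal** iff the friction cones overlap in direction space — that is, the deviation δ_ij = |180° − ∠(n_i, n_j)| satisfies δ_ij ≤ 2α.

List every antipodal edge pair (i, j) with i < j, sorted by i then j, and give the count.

count = 10; pairs: (0,3), (0,4), (1,4), (1,5), (1,6), (2,4), (2,5), (2,6), (3,5), (3,6)

α = atan 0.75 = 36.87°;  2α = 73.74°
n_0 = (-0.4384, +0.8988)
n_1 = (-0.9707, +0.2402)
n_2 = (-0.9806, -0.1961)
n_3 = (-0.1525, -0.9883)
n_4 = (+0.9518, -0.3066)
n_5 = (+0.9764, +0.2160)
n_6 = (+0.6561, +0.7547)
  (0,1): δ = 129.90°  ·
  (0,2): δ = 104.69°  ·
  (0,3): δ = 34.77°  ✓
  (0,4): δ = 46.14°  ✓
  (0,5): δ = 76.47°  ·
  (0,6): δ = 113.00°  ·
  (1,2): δ = 154.79°  ·
  (1,3): δ = 84.87°  ·
  (1,4): δ = 3.96°  ✓
  (1,5): δ = 26.37°  ✓
  (1,6): δ = 62.90°  ✓
  (2,3): δ = 110.08°  ·
  (2,4): δ = 29.17°  ✓
  (2,5): δ = 1.17°  ✓
  (2,6): δ = 37.69°  ✓
  (3,4): δ = 99.09°  ·
  (3,5): δ = 68.76°  ✓
  (3,6): δ = 32.23°  ✓
  (4,5): δ = 149.67°  ·
  (4,6): δ = 113.14°  ·
  (5,6): δ = 143.47°  ·
antipodal pairs: 10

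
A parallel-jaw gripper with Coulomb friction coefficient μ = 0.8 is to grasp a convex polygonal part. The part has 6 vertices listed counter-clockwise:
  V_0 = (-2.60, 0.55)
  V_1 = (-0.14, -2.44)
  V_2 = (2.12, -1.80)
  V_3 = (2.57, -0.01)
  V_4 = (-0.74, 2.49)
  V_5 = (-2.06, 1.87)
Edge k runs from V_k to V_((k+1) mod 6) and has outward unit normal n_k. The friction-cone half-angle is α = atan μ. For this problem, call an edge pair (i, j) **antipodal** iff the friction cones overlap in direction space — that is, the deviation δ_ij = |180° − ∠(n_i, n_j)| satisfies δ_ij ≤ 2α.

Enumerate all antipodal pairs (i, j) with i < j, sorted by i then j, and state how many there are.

α = atan 0.8 = 38.66°;  2α = 77.32°
n_0 = (-0.7722, -0.6353)
n_1 = (+0.2725, -0.9622)
n_2 = (+0.9698, -0.2438)
n_3 = (+0.6027, +0.7980)
n_4 = (-0.4251, +0.9051)
n_5 = (-0.9255, +0.3786)
  (0,1): δ = 113.63°  ·
  (0,2): δ = 53.56°  ✓
  (0,3): δ = 13.49°  ✓
  (0,4): δ = 75.71°  ✓
  (0,5): δ = 118.31°  ·
  (1,2): δ = 119.92°  ·
  (1,3): δ = 52.87°  ✓
  (1,4): δ = 9.35°  ✓
  (1,5): δ = 51.94°  ✓
  (2,3): δ = 112.95°  ·
  (2,4): δ = 50.73°  ✓
  (2,5): δ = 8.14°  ✓
  (3,4): δ = 117.78°  ·
  (3,5): δ = 75.19°  ✓
  (4,5): δ = 137.41°  ·
antipodal pairs: 9

count = 9; pairs: (0,2), (0,3), (0,4), (1,3), (1,4), (1,5), (2,4), (2,5), (3,5)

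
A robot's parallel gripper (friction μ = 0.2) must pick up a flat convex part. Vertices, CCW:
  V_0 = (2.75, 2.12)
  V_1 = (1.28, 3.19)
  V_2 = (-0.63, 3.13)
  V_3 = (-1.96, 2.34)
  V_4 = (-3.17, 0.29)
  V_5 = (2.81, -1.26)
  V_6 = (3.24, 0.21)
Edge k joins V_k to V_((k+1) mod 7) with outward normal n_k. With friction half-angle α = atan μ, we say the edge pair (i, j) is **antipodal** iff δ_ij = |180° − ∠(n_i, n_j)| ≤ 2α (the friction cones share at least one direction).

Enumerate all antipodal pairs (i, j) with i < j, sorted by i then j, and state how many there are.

count = 3; pairs: (0,4), (1,4), (3,5)

α = atan 0.2 = 11.31°;  2α = 22.62°
n_0 = (+0.5885, +0.8085)
n_1 = (-0.0314, +0.9995)
n_2 = (-0.5107, +0.8598)
n_3 = (-0.8612, +0.5083)
n_4 = (-0.2509, -0.9680)
n_5 = (+0.9598, -0.2808)
n_6 = (+0.9686, +0.2485)
  (0,1): δ = 142.15°  ·
  (0,2): δ = 113.24°  ·
  (0,3): δ = 84.50°  ·
  (0,4): δ = 21.52°  ✓
  (0,5): δ = 109.75°  ·
  (0,6): δ = 140.44°  ·
  (1,2): δ = 151.09°  ·
  (1,3): δ = 122.35°  ·
  (1,4): δ = 16.33°  ✓
  (1,5): δ = 71.90°  ·
  (1,6): δ = 102.59°  ·
  (2,3): δ = 151.26°  ·
  (2,4): δ = 45.24°  ·
  (2,5): δ = 42.99°  ·
  (2,6): δ = 73.68°  ·
  (3,4): δ = 73.98°  ·
  (3,5): δ = 14.25°  ✓
  (3,6): δ = 44.94°  ·
  (4,5): δ = 91.77°  ·
  (4,6): δ = 61.08°  ·
  (5,6): δ = 149.31°  ·
antipodal pairs: 3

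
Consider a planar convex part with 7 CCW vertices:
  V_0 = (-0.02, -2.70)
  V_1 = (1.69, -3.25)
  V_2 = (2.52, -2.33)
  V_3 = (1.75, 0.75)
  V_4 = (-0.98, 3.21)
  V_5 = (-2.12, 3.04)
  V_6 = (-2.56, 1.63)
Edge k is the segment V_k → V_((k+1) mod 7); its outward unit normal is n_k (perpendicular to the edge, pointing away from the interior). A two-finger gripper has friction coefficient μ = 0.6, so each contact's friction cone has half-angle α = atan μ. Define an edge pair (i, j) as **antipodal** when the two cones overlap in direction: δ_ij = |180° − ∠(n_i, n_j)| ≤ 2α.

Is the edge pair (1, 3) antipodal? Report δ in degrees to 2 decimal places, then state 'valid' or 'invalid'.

α = atan 0.6 = 30.96°;  2α = 61.93°
edge 1: e_1 = (+0.83, +0.92);  n_1 = (+0.7425, -0.6699)
edge 3: e_3 = (-2.73, +2.46);  n_3 = (+0.6694, +0.7429)
∠(n_1, n_3) = 90.03°
δ = |180° − 90.03°| = 89.97°
89.97° > 2α = 61.93°  →  invalid

δ = 89.97°, invalid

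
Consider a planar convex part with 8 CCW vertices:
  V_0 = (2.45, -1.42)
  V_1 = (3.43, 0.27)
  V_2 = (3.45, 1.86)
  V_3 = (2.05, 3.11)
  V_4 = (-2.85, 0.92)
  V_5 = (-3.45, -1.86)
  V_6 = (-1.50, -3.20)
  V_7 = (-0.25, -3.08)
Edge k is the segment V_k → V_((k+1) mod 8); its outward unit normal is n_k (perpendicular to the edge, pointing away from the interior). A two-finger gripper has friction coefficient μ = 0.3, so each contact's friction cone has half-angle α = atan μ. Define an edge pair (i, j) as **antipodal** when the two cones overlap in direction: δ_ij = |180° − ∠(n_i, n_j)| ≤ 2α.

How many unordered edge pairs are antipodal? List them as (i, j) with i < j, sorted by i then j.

α = atan 0.3 = 16.70°;  2α = 33.40°
n_0 = (+0.8651, -0.5016)
n_1 = (+0.9999, -0.0126)
n_2 = (+0.6660, +0.7459)
n_3 = (-0.4080, +0.9130)
n_4 = (-0.9775, +0.2110)
n_5 = (-0.5663, -0.8242)
n_6 = (+0.0956, -0.9954)
n_7 = (+0.5237, -0.8519)
  (0,1): δ = 150.61°  ·
  (0,2): δ = 101.65°  ·
  (0,3): δ = 35.81°  ·
  (0,4): δ = 17.93°  ✓
  (0,5): δ = 85.61°  ·
  (0,6): δ = 125.59°  ·
  (0,7): δ = 151.69°  ·
  (1,2): δ = 131.04°  ·
  (1,3): δ = 65.20°  ·
  (1,4): δ = 11.46°  ✓
  (1,5): δ = 56.22°  ·
  (1,6): δ = 96.20°  ·
  (1,7): δ = 122.30°  ·
  (2,3): δ = 114.16°  ·
  (2,4): δ = 60.42°  ·
  (2,5): δ = 7.26°  ✓
  (2,6): δ = 47.24°  ·
  (2,7): δ = 73.34°  ·
  (3,4): δ = 126.26°  ·
  (3,5): δ = 58.58°  ·
  (3,6): δ = 18.60°  ✓
  (3,7): δ = 7.50°  ✓
  (4,5): δ = 112.32°  ·
  (4,6): δ = 72.34°  ·
  (4,7): δ = 46.24°  ·
  (5,6): δ = 140.02°  ·
  (5,7): δ = 113.92°  ·
  (6,7): δ = 153.90°  ·
antipodal pairs: 5

count = 5; pairs: (0,4), (1,4), (2,5), (3,6), (3,7)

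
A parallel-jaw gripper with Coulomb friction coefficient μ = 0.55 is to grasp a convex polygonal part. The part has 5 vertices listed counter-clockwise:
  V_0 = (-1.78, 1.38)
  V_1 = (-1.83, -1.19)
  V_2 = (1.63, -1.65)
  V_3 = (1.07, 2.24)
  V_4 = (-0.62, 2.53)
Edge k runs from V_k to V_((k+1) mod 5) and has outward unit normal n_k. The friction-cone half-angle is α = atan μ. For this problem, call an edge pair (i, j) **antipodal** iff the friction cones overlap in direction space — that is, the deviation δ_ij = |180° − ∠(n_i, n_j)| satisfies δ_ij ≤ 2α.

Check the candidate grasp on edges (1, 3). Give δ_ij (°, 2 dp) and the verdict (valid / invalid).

δ = 2.16°, valid

α = atan 0.55 = 28.81°;  2α = 57.62°
edge 1: e_1 = (+3.46, -0.46);  n_1 = (-0.1318, -0.9913)
edge 3: e_3 = (-1.69, +0.29);  n_3 = (+0.1691, +0.9856)
∠(n_1, n_3) = 177.84°
δ = |180° − 177.84°| = 2.16°
2.16° ≤ 2α = 57.62°  →  valid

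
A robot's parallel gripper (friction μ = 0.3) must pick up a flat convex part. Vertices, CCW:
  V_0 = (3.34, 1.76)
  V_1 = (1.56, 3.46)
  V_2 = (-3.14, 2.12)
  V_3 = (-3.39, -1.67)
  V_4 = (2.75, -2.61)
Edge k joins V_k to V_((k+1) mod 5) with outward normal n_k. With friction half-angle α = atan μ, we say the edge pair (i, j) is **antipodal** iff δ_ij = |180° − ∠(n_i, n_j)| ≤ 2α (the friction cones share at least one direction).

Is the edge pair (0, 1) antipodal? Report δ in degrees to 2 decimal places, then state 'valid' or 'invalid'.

α = atan 0.3 = 16.70°;  2α = 33.40°
edge 0: e_0 = (-1.78, +1.70);  n_0 = (+0.6907, +0.7232)
edge 1: e_1 = (-4.70, -1.34);  n_1 = (-0.2742, +0.9617)
∠(n_0, n_1) = 59.60°
δ = |180° − 59.60°| = 120.40°
120.40° > 2α = 33.40°  →  invalid

δ = 120.40°, invalid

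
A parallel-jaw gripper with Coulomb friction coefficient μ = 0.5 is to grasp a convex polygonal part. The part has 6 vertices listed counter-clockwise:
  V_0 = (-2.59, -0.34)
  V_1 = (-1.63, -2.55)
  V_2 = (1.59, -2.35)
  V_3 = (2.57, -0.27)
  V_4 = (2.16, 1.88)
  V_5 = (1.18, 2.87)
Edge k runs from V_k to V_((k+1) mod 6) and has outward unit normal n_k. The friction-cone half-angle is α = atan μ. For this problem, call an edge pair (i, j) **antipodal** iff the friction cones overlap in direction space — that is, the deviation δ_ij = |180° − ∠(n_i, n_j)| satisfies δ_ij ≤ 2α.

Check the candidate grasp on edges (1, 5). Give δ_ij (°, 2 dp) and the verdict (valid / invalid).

δ = 36.86°, valid

α = atan 0.5 = 26.57°;  2α = 53.13°
edge 1: e_1 = (+3.22, +0.20);  n_1 = (+0.0620, -0.9981)
edge 5: e_5 = (-3.77, -3.21);  n_5 = (-0.6483, +0.7614)
∠(n_1, n_5) = 143.14°
δ = |180° − 143.14°| = 36.86°
36.86° ≤ 2α = 53.13°  →  valid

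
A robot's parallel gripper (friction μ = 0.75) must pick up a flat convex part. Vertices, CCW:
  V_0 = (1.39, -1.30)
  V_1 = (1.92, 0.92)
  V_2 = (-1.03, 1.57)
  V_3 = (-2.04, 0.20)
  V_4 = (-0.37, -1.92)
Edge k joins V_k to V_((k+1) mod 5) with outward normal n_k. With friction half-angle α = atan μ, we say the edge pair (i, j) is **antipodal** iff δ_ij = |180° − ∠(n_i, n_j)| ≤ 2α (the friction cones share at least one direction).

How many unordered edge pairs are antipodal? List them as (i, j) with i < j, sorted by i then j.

α = atan 0.75 = 36.87°;  2α = 73.74°
n_0 = (+0.9727, -0.2322)
n_1 = (+0.2152, +0.9766)
n_2 = (-0.8049, +0.5934)
n_3 = (-0.7855, -0.6188)
n_4 = (+0.3323, -0.9432)
  (0,1): δ = 89.00°  ·
  (0,2): δ = 22.97°  ✓
  (0,3): δ = 51.66°  ✓
  (0,4): δ = 122.83°  ·
  (1,2): δ = 113.97°  ·
  (1,3): δ = 39.35°  ✓
  (1,4): δ = 31.83°  ✓
  (2,3): δ = 105.37°  ·
  (2,4): δ = 34.20°  ✓
  (3,4): δ = 108.82°  ·
antipodal pairs: 5

count = 5; pairs: (0,2), (0,3), (1,3), (1,4), (2,4)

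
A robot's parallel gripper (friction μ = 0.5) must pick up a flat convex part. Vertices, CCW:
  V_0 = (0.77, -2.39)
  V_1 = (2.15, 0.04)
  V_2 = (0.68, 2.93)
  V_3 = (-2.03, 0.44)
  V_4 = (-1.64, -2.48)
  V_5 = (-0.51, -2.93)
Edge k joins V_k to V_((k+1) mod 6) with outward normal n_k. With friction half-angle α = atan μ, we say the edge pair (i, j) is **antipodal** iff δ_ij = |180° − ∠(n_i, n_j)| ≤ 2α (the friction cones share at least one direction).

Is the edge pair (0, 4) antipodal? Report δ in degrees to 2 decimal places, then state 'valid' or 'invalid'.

δ = 97.88°, invalid

α = atan 0.5 = 26.57°;  2α = 53.13°
edge 0: e_0 = (+1.38, +2.43);  n_0 = (+0.8696, -0.4938)
edge 4: e_4 = (+1.13, -0.45);  n_4 = (-0.3700, -0.9290)
∠(n_0, n_4) = 82.12°
δ = |180° − 82.12°| = 97.88°
97.88° > 2α = 53.13°  →  invalid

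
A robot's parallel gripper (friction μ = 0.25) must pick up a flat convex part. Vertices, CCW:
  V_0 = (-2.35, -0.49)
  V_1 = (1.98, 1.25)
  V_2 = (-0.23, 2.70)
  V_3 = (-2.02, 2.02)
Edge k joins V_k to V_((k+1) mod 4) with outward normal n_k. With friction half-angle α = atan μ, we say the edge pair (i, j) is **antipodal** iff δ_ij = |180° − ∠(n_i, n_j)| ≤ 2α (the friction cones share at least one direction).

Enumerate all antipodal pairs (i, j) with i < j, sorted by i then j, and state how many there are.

count = 1; pairs: (0,2)

α = atan 0.25 = 14.04°;  2α = 28.07°
n_0 = (+0.3729, -0.9279)
n_1 = (+0.5486, +0.8361)
n_2 = (-0.3551, +0.9348)
n_3 = (-0.9915, +0.1304)
  (0,1): δ = 55.16°  ·
  (0,2): δ = 1.09°  ✓
  (0,3): δ = 60.62°  ·
  (1,2): δ = 125.93°  ·
  (1,3): δ = 64.22°  ·
  (2,3): δ = 118.29°  ·
antipodal pairs: 1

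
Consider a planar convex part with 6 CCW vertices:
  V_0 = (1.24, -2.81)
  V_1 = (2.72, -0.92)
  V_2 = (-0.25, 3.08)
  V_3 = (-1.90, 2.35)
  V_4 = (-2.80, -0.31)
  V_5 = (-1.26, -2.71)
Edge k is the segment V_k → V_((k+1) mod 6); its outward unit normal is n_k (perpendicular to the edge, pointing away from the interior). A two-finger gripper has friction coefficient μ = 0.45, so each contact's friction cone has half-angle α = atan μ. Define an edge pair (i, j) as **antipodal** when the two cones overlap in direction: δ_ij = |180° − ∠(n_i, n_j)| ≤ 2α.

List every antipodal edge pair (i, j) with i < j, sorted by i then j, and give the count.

count = 4; pairs: (0,2), (0,3), (1,4), (2,5)

α = atan 0.45 = 24.23°;  2α = 48.46°
n_0 = (+0.7873, -0.6165)
n_1 = (+0.8029, +0.5961)
n_2 = (-0.4046, +0.9145)
n_3 = (-0.9472, +0.3205)
n_4 = (-0.8416, -0.5400)
n_5 = (-0.0400, -0.9992)
  (0,1): δ = 105.34°  ·
  (0,2): δ = 28.07°  ✓
  (0,3): δ = 19.37°  ✓
  (0,4): δ = 70.75°  ·
  (0,5): δ = 125.77°  ·
  (1,2): δ = 102.73°  ·
  (1,3): δ = 55.29°  ·
  (1,4): δ = 3.91°  ✓
  (1,5): δ = 51.12°  ·
  (2,3): δ = 132.56°  ·
  (2,4): δ = 81.18°  ·
  (2,5): δ = 26.16°  ✓
  (3,4): δ = 128.62°  ·
  (3,5): δ = 73.60°  ·
  (4,5): δ = 124.98°  ·
antipodal pairs: 4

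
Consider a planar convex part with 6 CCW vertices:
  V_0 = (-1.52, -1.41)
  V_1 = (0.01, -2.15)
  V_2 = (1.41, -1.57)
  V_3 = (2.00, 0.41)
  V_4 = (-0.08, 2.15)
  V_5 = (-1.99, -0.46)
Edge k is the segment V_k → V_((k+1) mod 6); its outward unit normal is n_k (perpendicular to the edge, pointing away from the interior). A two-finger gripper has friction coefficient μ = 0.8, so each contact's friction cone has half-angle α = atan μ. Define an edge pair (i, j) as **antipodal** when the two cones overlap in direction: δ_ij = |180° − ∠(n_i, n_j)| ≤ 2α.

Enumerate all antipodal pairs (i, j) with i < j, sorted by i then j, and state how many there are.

α = atan 0.8 = 38.66°;  2α = 77.32°
n_0 = (-0.4354, -0.9002)
n_1 = (+0.3827, -0.9239)
n_2 = (+0.9584, -0.2856)
n_3 = (+0.6416, +0.7670)
n_4 = (-0.8070, +0.5906)
n_5 = (-0.8963, -0.4434)
  (0,1): δ = 131.69°  ·
  (0,2): δ = 80.78°  ·
  (0,3): δ = 14.10°  ✓
  (0,4): δ = 79.61°  ·
  (0,5): δ = 142.13°  ·
  (1,2): δ = 129.10°  ·
  (1,3): δ = 62.42°  ✓
  (1,4): δ = 31.30°  ✓
  (1,5): δ = 93.82°  ·
  (2,3): δ = 113.32°  ·
  (2,4): δ = 19.60°  ✓
  (2,5): δ = 42.92°  ✓
  (3,4): δ = 86.28°  ·
  (3,5): δ = 23.76°  ✓
  (4,5): δ = 117.48°  ·
antipodal pairs: 6

count = 6; pairs: (0,3), (1,3), (1,4), (2,4), (2,5), (3,5)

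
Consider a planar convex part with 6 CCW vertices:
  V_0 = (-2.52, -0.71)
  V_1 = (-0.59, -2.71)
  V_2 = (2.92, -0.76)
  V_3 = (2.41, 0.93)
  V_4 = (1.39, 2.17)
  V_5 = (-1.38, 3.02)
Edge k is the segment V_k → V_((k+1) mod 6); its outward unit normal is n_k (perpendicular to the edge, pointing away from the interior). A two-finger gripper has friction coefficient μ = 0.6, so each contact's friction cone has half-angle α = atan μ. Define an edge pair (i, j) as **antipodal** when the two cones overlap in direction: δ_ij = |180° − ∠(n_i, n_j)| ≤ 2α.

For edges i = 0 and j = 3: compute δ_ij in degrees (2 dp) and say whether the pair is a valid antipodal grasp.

δ = 4.54°, valid

α = atan 0.6 = 30.96°;  2α = 61.93°
edge 0: e_0 = (+1.93, -2.00);  n_0 = (-0.7196, -0.6944)
edge 3: e_3 = (-1.02, +1.24);  n_3 = (+0.7723, +0.6353)
∠(n_0, n_3) = 175.46°
δ = |180° − 175.46°| = 4.54°
4.54° ≤ 2α = 61.93°  →  valid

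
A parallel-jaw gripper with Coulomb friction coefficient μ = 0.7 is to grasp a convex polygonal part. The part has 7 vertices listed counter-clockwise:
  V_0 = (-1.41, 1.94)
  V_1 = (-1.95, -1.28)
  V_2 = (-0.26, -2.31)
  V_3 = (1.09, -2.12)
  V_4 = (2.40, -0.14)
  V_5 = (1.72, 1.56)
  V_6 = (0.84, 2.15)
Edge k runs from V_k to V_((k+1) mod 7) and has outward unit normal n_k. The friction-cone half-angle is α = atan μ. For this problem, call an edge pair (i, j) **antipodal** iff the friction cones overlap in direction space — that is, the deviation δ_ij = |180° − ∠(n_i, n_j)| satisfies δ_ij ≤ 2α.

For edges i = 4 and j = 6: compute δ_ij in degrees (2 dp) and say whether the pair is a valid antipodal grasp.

α = atan 0.7 = 34.99°;  2α = 69.98°
edge 4: e_4 = (-0.68, +1.70);  n_4 = (+0.9285, +0.3714)
edge 6: e_6 = (-2.25, -0.21);  n_6 = (-0.0929, +0.9957)
∠(n_4, n_6) = 73.53°
δ = |180° − 73.53°| = 106.47°
106.47° > 2α = 69.98°  →  invalid

δ = 106.47°, invalid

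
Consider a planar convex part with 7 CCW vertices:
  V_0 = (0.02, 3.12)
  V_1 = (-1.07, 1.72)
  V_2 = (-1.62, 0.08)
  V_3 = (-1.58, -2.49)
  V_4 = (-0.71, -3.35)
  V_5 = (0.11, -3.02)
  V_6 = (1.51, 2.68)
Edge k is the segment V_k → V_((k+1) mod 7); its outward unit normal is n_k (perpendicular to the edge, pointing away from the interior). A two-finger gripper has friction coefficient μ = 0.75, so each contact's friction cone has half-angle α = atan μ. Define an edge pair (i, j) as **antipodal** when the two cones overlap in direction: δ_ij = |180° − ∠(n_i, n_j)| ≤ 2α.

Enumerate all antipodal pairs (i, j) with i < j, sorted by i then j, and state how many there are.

α = atan 0.75 = 36.87°;  2α = 73.74°
n_0 = (-0.7890, +0.6143)
n_1 = (-0.9481, +0.3180)
n_2 = (-0.9999, -0.0156)
n_3 = (-0.7030, -0.7112)
n_4 = (+0.3733, -0.9277)
n_5 = (+0.9711, -0.2385)
n_6 = (+0.2832, +0.9591)
  (0,1): δ = 160.64°  ·
  (0,2): δ = 141.21°  ·
  (0,3): δ = 96.77°  ·
  (0,4): δ = 30.17°  ✓
  (0,5): δ = 24.10°  ✓
  (0,6): δ = 111.45°  ·
  (1,2): δ = 160.57°  ·
  (1,3): δ = 116.13°  ·
  (1,4): δ = 49.54°  ✓
  (1,5): δ = 4.74°  ✓
  (1,6): δ = 92.09°  ·
  (2,3): δ = 135.56°  ·
  (2,4): δ = 68.97°  ✓
  (2,5): δ = 14.69°  ✓
  (2,6): δ = 72.66°  ✓
  (3,4): δ = 113.41°  ·
  (3,5): δ = 59.13°  ✓
  (3,6): δ = 28.22°  ✓
  (4,5): δ = 125.72°  ·
  (4,6): δ = 38.37°  ✓
  (5,6): δ = 92.65°  ·
antipodal pairs: 10

count = 10; pairs: (0,4), (0,5), (1,4), (1,5), (2,4), (2,5), (2,6), (3,5), (3,6), (4,6)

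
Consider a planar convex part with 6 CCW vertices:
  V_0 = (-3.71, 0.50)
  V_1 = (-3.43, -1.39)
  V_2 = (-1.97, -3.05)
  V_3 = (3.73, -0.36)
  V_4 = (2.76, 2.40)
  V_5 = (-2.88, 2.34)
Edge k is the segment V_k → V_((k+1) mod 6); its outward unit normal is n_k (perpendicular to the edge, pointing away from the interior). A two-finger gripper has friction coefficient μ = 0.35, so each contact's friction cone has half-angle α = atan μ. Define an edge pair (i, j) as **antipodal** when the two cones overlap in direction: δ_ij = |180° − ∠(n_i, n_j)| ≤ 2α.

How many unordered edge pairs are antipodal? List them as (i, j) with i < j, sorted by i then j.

count = 3; pairs: (0,3), (1,3), (2,4)

α = atan 0.35 = 19.29°;  2α = 38.58°
n_0 = (-0.9892, -0.1465)
n_1 = (-0.7509, -0.6604)
n_2 = (+0.4268, -0.9044)
n_3 = (+0.9434, +0.3316)
n_4 = (-0.0106, +0.9999)
n_5 = (-0.9116, +0.4112)
  (0,1): δ = 147.09°  ·
  (0,2): δ = 73.16°  ·
  (0,3): δ = 10.94°  ✓
  (0,4): δ = 82.18°  ·
  (0,5): δ = 147.29°  ·
  (1,2): δ = 106.07°  ·
  (1,3): δ = 21.97°  ✓
  (1,4): δ = 49.28°  ·
  (1,5): δ = 114.39°  ·
  (2,3): δ = 95.90°  ·
  (2,4): δ = 24.65°  ✓
  (2,5): δ = 40.46°  ·
  (3,4): δ = 108.75°  ·
  (3,5): δ = 43.64°  ·
  (4,5): δ = 114.89°  ·
antipodal pairs: 3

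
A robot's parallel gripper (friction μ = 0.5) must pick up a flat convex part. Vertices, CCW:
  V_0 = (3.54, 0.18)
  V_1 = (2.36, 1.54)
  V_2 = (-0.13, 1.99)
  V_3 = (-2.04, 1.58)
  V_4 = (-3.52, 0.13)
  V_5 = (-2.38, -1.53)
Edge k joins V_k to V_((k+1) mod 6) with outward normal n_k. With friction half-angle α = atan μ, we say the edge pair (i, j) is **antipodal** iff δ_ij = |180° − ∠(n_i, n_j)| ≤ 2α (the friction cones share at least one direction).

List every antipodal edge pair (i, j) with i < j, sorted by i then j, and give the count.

count = 5; pairs: (0,4), (1,4), (1,5), (2,5), (3,5)

α = atan 0.5 = 26.57°;  2α = 53.13°
n_0 = (+0.7553, +0.6554)
n_1 = (+0.1778, +0.9841)
n_2 = (-0.2099, +0.9777)
n_3 = (-0.6998, +0.7143)
n_4 = (-0.8243, -0.5661)
n_5 = (+0.2775, -0.9607)
  (0,1): δ = 141.19°  ·
  (0,2): δ = 118.83°  ·
  (0,3): δ = 86.53°  ·
  (0,4): δ = 6.47°  ✓
  (0,5): δ = 65.16°  ·
  (1,2): δ = 157.64°  ·
  (1,3): δ = 125.34°  ·
  (1,4): δ = 45.28°  ✓
  (1,5): δ = 26.36°  ✓
  (2,3): δ = 147.70°  ·
  (2,4): δ = 67.64°  ·
  (2,5): δ = 4.00°  ✓
  (3,4): δ = 99.93°  ·
  (3,5): δ = 28.30°  ✓
  (4,5): δ = 108.37°  ·
antipodal pairs: 5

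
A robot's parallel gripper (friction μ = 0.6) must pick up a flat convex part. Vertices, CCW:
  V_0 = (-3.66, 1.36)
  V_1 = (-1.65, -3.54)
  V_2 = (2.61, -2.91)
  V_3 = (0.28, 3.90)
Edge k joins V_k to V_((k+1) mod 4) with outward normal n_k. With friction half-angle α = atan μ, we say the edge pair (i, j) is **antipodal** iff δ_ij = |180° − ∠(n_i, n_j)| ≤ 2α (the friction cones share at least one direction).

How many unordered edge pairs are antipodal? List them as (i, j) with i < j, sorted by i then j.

count = 2; pairs: (0,2), (1,3)

α = atan 0.6 = 30.96°;  2α = 61.93°
n_0 = (-0.9252, -0.3795)
n_1 = (+0.1463, -0.9892)
n_2 = (+0.9462, +0.3237)
n_3 = (-0.5418, +0.8405)
  (0,1): δ = 103.89°  ·
  (0,2): δ = 3.42°  ✓
  (0,3): δ = 100.51°  ·
  (1,2): δ = 79.52°  ·
  (1,3): δ = 24.40°  ✓
  (2,3): δ = 76.08°  ·
antipodal pairs: 2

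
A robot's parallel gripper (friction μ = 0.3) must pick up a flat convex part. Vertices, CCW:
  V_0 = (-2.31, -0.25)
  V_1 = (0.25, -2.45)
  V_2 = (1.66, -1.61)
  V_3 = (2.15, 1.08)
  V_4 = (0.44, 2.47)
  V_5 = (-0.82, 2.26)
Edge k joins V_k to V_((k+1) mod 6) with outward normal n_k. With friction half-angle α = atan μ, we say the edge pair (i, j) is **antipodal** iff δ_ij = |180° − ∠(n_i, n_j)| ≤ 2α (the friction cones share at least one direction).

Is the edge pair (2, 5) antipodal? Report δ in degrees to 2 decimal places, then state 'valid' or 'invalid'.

δ = 20.37°, valid

α = atan 0.3 = 16.70°;  2α = 33.40°
edge 2: e_2 = (+0.49, +2.69);  n_2 = (+0.9838, -0.1792)
edge 5: e_5 = (-1.49, -2.51);  n_5 = (-0.8599, +0.5105)
∠(n_2, n_5) = 159.63°
δ = |180° − 159.63°| = 20.37°
20.37° ≤ 2α = 33.40°  →  valid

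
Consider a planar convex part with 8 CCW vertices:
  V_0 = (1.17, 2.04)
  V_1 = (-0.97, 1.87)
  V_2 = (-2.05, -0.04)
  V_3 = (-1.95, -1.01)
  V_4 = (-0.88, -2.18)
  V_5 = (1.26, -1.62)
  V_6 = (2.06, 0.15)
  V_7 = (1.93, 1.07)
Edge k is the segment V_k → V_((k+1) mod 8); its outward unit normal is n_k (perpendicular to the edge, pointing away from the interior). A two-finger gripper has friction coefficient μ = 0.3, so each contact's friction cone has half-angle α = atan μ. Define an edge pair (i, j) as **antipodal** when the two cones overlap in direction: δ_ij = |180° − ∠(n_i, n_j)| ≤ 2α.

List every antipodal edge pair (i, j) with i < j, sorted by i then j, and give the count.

count = 6; pairs: (0,4), (1,5), (2,5), (2,6), (2,7), (3,7)

α = atan 0.3 = 16.70°;  2α = 33.40°
n_0 = (-0.0792, +0.9969)
n_1 = (-0.8705, +0.4922)
n_2 = (-0.9947, -0.1025)
n_3 = (-0.7379, -0.6749)
n_4 = (+0.2532, -0.9674)
n_5 = (+0.9112, -0.4119)
n_6 = (+0.9902, +0.1399)
n_7 = (+0.7872, +0.6167)
  (0,1): δ = 124.03°  ·
  (0,2): δ = 88.66°  ·
  (0,3): δ = 52.10°  ·
  (0,4): δ = 10.12°  ✓
  (0,5): δ = 61.14°  ·
  (0,6): δ = 93.50°  ·
  (0,7): δ = 123.54°  ·
  (1,2): δ = 144.63°  ·
  (1,3): δ = 108.07°  ·
  (1,4): δ = 45.85°  ·
  (1,5): δ = 5.16°  ✓
  (1,6): δ = 37.53°  ·
  (1,7): δ = 67.56°  ·
  (2,3): δ = 143.44°  ·
  (2,4): δ = 81.22°  ·
  (2,5): δ = 30.21°  ✓
  (2,6): δ = 2.16°  ✓
  (2,7): δ = 32.19°  ✓
  (3,4): δ = 117.78°  ·
  (3,5): δ = 66.77°  ·
  (3,6): δ = 34.40°  ·
  (3,7): δ = 4.36°  ✓
  (4,5): δ = 128.99°  ·
  (4,6): δ = 96.62°  ·
  (4,7): δ = 66.59°  ·
  (5,6): δ = 147.64°  ·
  (5,7): δ = 117.60°  ·
  (6,7): δ = 149.96°  ·
antipodal pairs: 6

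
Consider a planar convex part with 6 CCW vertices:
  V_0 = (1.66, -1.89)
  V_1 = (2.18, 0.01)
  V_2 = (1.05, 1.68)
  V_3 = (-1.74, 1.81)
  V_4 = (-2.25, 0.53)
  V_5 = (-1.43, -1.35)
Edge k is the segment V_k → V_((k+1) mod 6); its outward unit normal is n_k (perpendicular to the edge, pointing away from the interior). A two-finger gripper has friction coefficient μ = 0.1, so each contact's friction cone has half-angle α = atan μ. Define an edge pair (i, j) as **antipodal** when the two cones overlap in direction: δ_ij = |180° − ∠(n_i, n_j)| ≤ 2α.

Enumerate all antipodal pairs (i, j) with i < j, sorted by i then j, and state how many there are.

count = 3; pairs: (0,3), (1,4), (2,5)

α = atan 0.1 = 5.71°;  2α = 11.42°
n_0 = (+0.9645, -0.2640)
n_1 = (+0.8282, +0.5604)
n_2 = (+0.0465, +0.9989)
n_3 = (-0.9290, +0.3701)
n_4 = (-0.9166, -0.3998)
n_5 = (-0.1721, -0.9851)
  (0,1): δ = 130.61°  ·
  (0,2): δ = 77.36°  ·
  (0,3): δ = 6.42°  ✓
  (0,4): δ = 38.87°  ·
  (0,5): δ = 95.39°  ·
  (1,2): δ = 126.75°  ·
  (1,3): δ = 55.81°  ·
  (1,4): δ = 10.52°  ✓
  (1,5): δ = 46.00°  ·
  (2,3): δ = 109.06°  ·
  (2,4): δ = 63.77°  ·
  (2,5): δ = 7.24°  ✓
  (3,4): δ = 134.71°  ·
  (3,5): δ = 78.19°  ·
  (4,5): δ = 123.48°  ·
antipodal pairs: 3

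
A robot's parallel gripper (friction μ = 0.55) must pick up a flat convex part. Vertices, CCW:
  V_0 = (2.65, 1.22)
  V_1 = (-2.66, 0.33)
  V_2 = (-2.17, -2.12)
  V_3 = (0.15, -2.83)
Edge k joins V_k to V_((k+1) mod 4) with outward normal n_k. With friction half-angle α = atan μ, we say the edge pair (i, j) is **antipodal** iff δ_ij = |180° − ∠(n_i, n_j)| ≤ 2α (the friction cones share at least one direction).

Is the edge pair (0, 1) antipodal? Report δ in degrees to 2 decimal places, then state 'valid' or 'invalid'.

α = atan 0.55 = 28.81°;  2α = 57.62°
edge 0: e_0 = (-5.31, -0.89);  n_0 = (-0.1653, +0.9862)
edge 1: e_1 = (+0.49, -2.45);  n_1 = (-0.9806, -0.1961)
∠(n_0, n_1) = 91.80°
δ = |180° − 91.80°| = 88.20°
88.20° > 2α = 57.62°  →  invalid

δ = 88.20°, invalid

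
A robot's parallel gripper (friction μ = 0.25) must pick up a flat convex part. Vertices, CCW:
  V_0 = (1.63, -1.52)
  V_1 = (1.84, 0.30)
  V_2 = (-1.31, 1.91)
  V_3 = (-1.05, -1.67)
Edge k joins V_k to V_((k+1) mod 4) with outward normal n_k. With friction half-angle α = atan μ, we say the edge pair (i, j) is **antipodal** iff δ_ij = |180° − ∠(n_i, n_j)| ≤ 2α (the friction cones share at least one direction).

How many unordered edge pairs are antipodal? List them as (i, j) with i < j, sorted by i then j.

α = atan 0.25 = 14.04°;  2α = 28.07°
n_0 = (+0.9934, -0.1146)
n_1 = (+0.4551, +0.8904)
n_2 = (-0.9974, -0.0724)
n_3 = (+0.0559, -0.9984)
  (0,1): δ = 110.49°  ·
  (0,2): δ = 10.74°  ✓
  (0,3): δ = 99.79°  ·
  (1,2): δ = 58.77°  ·
  (1,3): δ = 30.28°  ·
  (2,3): δ = 90.95°  ·
antipodal pairs: 1

count = 1; pairs: (0,2)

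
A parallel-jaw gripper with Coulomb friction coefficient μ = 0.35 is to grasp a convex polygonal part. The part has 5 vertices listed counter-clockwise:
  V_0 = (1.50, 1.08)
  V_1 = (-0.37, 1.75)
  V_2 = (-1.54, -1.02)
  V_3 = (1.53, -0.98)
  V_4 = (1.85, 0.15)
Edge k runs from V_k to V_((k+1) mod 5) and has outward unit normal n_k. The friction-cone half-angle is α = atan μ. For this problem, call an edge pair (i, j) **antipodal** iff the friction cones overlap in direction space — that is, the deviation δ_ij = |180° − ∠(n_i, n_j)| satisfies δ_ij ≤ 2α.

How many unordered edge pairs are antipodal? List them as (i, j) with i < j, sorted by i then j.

count = 2; pairs: (0,2), (1,3)

α = atan 0.35 = 19.29°;  2α = 38.58°
n_0 = (+0.3373, +0.9414)
n_1 = (-0.9212, +0.3891)
n_2 = (+0.0130, -0.9999)
n_3 = (+0.9622, -0.2725)
n_4 = (+0.9359, +0.3522)
  (0,1): δ = 93.19°  ·
  (0,2): δ = 20.46°  ✓
  (0,3): δ = 93.90°  ·
  (0,4): δ = 130.34°  ·
  (1,2): δ = 66.36°  ·
  (1,3): δ = 7.09°  ✓
  (1,4): δ = 43.52°  ·
  (2,3): δ = 106.56°  ·
  (2,4): δ = 70.12°  ·
  (3,4): δ = 143.57°  ·
antipodal pairs: 2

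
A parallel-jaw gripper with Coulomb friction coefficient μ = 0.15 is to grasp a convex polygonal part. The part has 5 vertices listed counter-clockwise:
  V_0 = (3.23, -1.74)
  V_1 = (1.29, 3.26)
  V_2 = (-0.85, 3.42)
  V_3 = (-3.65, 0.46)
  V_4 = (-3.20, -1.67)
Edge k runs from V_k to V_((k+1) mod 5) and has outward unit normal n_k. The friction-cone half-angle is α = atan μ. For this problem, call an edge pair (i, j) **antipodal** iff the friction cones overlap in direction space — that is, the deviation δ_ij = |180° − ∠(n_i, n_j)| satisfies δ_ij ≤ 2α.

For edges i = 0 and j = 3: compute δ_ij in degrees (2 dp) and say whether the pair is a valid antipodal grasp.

α = atan 0.15 = 8.53°;  2α = 17.06°
edge 0: e_0 = (-1.94, +5.00);  n_0 = (+0.9323, +0.3617)
edge 3: e_3 = (+0.45, -2.13);  n_3 = (-0.9784, -0.2067)
∠(n_0, n_3) = 170.72°
δ = |180° − 170.72°| = 9.28°
9.28° ≤ 2α = 17.06°  →  valid

δ = 9.28°, valid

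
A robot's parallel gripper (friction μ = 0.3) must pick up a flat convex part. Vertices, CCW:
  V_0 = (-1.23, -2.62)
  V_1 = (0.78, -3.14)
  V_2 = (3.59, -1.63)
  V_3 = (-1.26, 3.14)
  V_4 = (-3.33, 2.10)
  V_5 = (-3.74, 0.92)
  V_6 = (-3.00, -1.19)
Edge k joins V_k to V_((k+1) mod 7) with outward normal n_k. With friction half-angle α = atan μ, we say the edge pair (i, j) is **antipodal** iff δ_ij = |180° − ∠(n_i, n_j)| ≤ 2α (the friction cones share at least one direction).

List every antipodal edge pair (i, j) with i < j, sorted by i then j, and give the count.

α = atan 0.3 = 16.70°;  2α = 33.40°
n_0 = (-0.2505, -0.9681)
n_1 = (+0.4734, -0.8809)
n_2 = (+0.7012, +0.7130)
n_3 = (-0.4489, +0.8936)
n_4 = (-0.9446, +0.3282)
n_5 = (-0.9436, -0.3309)
n_6 = (-0.6284, -0.7779)
  (0,1): δ = 137.24°  ·
  (0,2): δ = 30.02°  ✓
  (0,3): δ = 41.18°  ·
  (0,4): δ = 85.34°  ·
  (0,5): δ = 123.83°  ·
  (0,6): δ = 155.57°  ·
  (1,2): δ = 72.78°  ·
  (1,3): δ = 1.58°  ✓
  (1,4): δ = 42.59°  ·
  (1,5): δ = 81.07°  ·
  (1,6): δ = 112.81°  ·
  (2,3): δ = 108.80°  ·
  (2,4): δ = 64.64°  ·
  (2,5): δ = 26.15°  ✓
  (2,6): δ = 5.59°  ✓
  (3,4): δ = 135.84°  ·
  (3,5): δ = 97.35°  ·
  (3,6): δ = 65.61°  ·
  (4,5): δ = 141.51°  ·
  (4,6): δ = 109.77°  ·
  (5,6): δ = 148.26°  ·
antipodal pairs: 4

count = 4; pairs: (0,2), (1,3), (2,5), (2,6)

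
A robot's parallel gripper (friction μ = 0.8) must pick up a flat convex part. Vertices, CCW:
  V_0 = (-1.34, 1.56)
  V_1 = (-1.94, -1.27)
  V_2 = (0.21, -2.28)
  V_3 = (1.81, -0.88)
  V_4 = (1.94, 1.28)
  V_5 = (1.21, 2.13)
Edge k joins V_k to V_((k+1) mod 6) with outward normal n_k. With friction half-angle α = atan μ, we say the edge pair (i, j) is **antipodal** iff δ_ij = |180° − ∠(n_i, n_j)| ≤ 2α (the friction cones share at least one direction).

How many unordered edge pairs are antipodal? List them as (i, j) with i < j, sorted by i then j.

α = atan 0.8 = 38.66°;  2α = 77.32°
n_0 = (-0.9783, +0.2074)
n_1 = (-0.4252, -0.9051)
n_2 = (+0.6585, -0.7526)
n_3 = (+0.9982, -0.0601)
n_4 = (+0.7586, +0.6515)
n_5 = (-0.2181, +0.9759)
  (0,1): δ = 103.19°  ·
  (0,2): δ = 36.84°  ✓
  (0,3): δ = 8.53°  ✓
  (0,4): δ = 52.63°  ✓
  (0,5): δ = 114.57°  ·
  (1,2): δ = 113.65°  ·
  (1,3): δ = 68.28°  ✓
  (1,4): δ = 24.18°  ✓
  (1,5): δ = 37.76°  ✓
  (2,3): δ = 134.63°  ·
  (2,4): δ = 90.53°  ·
  (2,5): δ = 28.59°  ✓
  (3,4): δ = 135.90°  ·
  (3,5): δ = 73.96°  ✓
  (4,5): δ = 118.06°  ·
antipodal pairs: 8

count = 8; pairs: (0,2), (0,3), (0,4), (1,3), (1,4), (1,5), (2,5), (3,5)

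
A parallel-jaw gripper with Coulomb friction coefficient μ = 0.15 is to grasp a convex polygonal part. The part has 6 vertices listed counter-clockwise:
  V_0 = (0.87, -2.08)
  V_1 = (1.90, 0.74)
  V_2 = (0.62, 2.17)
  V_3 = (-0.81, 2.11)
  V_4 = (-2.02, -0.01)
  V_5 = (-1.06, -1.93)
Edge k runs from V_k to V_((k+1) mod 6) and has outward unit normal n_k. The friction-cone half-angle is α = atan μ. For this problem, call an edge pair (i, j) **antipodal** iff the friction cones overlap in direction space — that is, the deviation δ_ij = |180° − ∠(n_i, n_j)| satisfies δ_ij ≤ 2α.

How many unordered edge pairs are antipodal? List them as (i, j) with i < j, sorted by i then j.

count = 3; pairs: (0,3), (1,4), (2,5)

α = atan 0.15 = 8.53°;  2α = 17.06°
n_0 = (+0.9393, -0.3431)
n_1 = (+0.7451, +0.6669)
n_2 = (-0.0419, +0.9991)
n_3 = (-0.8685, +0.4957)
n_4 = (-0.8944, -0.4472)
n_5 = (-0.0775, -0.9970)
  (0,1): δ = 118.10°  ·
  (0,2): δ = 67.53°  ·
  (0,3): δ = 9.65°  ✓
  (0,4): δ = 46.63°  ·
  (0,5): δ = 105.62°  ·
  (1,2): δ = 129.43°  ·
  (1,3): δ = 71.55°  ·
  (1,4): δ = 15.27°  ✓
  (1,5): δ = 43.72°  ·
  (2,3): δ = 122.12°  ·
  (2,4): δ = 65.84°  ·
  (2,5): δ = 6.85°  ✓
  (3,4): δ = 123.72°  ·
  (3,5): δ = 64.73°  ·
  (4,5): δ = 121.01°  ·
antipodal pairs: 3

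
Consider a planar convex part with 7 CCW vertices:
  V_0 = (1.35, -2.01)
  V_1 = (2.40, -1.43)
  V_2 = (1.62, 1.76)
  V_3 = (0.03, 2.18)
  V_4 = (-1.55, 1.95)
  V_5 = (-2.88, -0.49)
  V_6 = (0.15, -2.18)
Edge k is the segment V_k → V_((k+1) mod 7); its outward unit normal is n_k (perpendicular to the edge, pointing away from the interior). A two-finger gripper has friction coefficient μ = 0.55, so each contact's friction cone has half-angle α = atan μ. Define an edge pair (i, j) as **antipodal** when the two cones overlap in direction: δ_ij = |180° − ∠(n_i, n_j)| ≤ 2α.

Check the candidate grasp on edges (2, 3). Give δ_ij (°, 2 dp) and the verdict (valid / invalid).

α = atan 0.55 = 28.81°;  2α = 57.62°
edge 2: e_2 = (-1.59, +0.42);  n_2 = (+0.2554, +0.9668)
edge 3: e_3 = (-1.58, -0.23);  n_3 = (-0.1441, +0.9896)
∠(n_2, n_3) = 23.08°
δ = |180° − 23.08°| = 156.92°
156.92° > 2α = 57.62°  →  invalid

δ = 156.92°, invalid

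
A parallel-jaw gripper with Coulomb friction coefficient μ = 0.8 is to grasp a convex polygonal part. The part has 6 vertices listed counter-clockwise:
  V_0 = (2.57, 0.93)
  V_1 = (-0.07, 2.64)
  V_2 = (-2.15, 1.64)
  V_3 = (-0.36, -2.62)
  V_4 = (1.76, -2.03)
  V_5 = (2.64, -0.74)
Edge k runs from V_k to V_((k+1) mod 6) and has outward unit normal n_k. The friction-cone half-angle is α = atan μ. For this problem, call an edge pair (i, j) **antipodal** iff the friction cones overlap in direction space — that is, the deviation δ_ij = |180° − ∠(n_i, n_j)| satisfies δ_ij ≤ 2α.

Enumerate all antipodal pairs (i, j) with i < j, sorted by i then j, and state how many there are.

α = atan 0.8 = 38.66°;  2α = 77.32°
n_0 = (+0.5436, +0.8393)
n_1 = (-0.4333, +0.9013)
n_2 = (-0.9219, -0.3874)
n_3 = (+0.2681, -0.9634)
n_4 = (+0.8261, -0.5635)
n_5 = (+0.9991, +0.0419)
  (0,1): δ = 121.39°  ·
  (0,2): δ = 34.28°  ✓
  (0,3): δ = 48.48°  ✓
  (0,4): δ = 88.63°  ·
  (0,5): δ = 125.33°  ·
  (1,2): δ = 92.89°  ·
  (1,3): δ = 10.12°  ✓
  (1,4): δ = 30.02°  ✓
  (1,5): δ = 66.72°  ✓
  (2,3): δ = 97.24°  ·
  (2,4): δ = 57.09°  ✓
  (2,5): δ = 20.39°  ✓
  (3,4): δ = 139.85°  ·
  (3,5): δ = 103.15°  ·
  (4,5): δ = 143.30°  ·
antipodal pairs: 7

count = 7; pairs: (0,2), (0,3), (1,3), (1,4), (1,5), (2,4), (2,5)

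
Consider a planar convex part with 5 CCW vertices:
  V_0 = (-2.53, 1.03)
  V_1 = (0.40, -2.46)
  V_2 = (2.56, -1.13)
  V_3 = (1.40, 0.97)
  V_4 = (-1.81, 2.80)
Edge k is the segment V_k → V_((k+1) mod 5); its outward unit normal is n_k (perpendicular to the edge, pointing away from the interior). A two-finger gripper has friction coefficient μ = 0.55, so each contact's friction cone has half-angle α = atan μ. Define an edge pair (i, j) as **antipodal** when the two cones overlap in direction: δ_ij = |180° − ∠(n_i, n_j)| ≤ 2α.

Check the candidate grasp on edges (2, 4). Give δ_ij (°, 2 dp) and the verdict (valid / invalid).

δ = 51.05°, valid

α = atan 0.55 = 28.81°;  2α = 57.62°
edge 2: e_2 = (-1.16, +2.10);  n_2 = (+0.8753, +0.4835)
edge 4: e_4 = (-0.72, -1.77);  n_4 = (-0.9263, +0.3768)
∠(n_2, n_4) = 128.95°
δ = |180° − 128.95°| = 51.05°
51.05° ≤ 2α = 57.62°  →  valid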